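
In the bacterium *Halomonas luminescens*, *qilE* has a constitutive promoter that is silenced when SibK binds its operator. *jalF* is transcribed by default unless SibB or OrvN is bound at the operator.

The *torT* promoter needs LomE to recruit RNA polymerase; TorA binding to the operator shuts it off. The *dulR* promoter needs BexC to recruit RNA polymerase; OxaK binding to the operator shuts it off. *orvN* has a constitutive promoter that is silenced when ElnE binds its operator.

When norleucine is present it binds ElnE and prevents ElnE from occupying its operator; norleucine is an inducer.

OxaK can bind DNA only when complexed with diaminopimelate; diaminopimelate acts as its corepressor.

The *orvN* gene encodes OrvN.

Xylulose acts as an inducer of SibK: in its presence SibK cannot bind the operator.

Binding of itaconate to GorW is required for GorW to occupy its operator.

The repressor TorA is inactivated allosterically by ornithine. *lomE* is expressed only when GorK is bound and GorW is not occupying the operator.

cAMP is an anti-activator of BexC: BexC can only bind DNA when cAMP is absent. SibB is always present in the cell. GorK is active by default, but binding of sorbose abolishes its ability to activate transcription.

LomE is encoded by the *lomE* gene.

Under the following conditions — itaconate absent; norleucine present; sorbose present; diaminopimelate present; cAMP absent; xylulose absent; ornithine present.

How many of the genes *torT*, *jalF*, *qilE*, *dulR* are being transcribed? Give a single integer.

Ornithine is present, so TorA is inactive.
Itaconate is absent, so GorW is inactive.
Sorbose is present, so GorK is inactive.
Required activator GorK is absent, so *lomE* is not transcribed.
So LomE is not produced.
Required activator LomE is absent, so *torT* is not transcribed.
→ *torT* is OFF.
SibB is produced constitutively and is active.
Norleucine is present, so ElnE is inactive.
With no repressor bound, *orvN* is transcribed.
So OrvN is produced and active.
With repressor SibB bound, *jalF* is not transcribed.
→ *jalF* is OFF.
Xylulose is absent, so SibK is active.
With repressor SibK bound, *qilE* is not transcribed.
→ *qilE* is OFF.
Diaminopimelate is present, so OxaK is active.
cAMP is absent, so BexC is active.
With repressor OxaK bound, *dulR* is not transcribed.
→ *dulR* is OFF.
0 of the 4 genes are transcribed.

0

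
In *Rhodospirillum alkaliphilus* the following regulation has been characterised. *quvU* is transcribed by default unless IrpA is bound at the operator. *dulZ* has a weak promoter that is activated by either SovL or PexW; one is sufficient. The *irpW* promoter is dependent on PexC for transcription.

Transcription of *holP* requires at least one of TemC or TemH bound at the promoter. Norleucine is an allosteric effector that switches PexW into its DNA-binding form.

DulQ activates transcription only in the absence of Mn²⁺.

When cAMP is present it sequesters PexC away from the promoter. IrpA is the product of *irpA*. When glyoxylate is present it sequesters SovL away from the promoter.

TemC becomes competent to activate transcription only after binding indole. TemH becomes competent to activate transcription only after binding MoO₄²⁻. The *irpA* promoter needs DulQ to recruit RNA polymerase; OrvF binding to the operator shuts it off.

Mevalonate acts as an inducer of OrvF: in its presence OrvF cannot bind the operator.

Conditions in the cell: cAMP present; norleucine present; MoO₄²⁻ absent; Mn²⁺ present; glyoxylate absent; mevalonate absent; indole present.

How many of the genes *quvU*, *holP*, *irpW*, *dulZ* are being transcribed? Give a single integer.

Mevalonate is absent, so OrvF is active.
Mn²⁺ is present, so DulQ is inactive.
With repressor OrvF bound, *irpA* is not transcribed.
So IrpA is not produced.
With no repressor bound, *quvU* is transcribed.
→ *quvU* is ON.
Indole is present, so TemC is active.
MoO₄²⁻ is absent, so TemH is inactive.
Activator TemC is present, so *holP* is transcribed.
→ *holP* is ON.
cAMP is present, so PexC is inactive.
Required activator PexC is absent, so *irpW* is not transcribed.
→ *irpW* is OFF.
Glyoxylate is absent, so SovL is active.
Norleucine is present, so PexW is active.
Activator SovL is present, so *dulZ* is transcribed.
→ *dulZ* is ON.
3 of the 4 genes are transcribed.

3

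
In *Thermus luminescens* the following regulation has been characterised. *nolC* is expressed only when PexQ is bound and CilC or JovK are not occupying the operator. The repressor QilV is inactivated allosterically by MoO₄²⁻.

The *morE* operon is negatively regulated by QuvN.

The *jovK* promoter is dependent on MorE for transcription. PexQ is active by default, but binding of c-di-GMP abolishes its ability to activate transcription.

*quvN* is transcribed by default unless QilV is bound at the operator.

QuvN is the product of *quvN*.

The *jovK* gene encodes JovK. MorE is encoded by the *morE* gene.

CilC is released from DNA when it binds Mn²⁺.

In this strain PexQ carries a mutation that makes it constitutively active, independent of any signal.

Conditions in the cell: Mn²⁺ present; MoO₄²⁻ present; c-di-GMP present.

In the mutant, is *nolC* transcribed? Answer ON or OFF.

ON

Mn²⁺ is present, so CilC is inactive.
PexQ is constitutively active in this strain.
MoO₄²⁻ is present, so QilV is inactive.
With no repressor bound, *quvN* is transcribed.
So QuvN is produced and active.
With repressor QuvN bound, *morE* is not transcribed.
So MorE is not produced.
Required activator MorE is absent, so *jovK* is not transcribed.
So JovK is not produced.
No repressor is bound and PexQ is active, so *nolC* is transcribed.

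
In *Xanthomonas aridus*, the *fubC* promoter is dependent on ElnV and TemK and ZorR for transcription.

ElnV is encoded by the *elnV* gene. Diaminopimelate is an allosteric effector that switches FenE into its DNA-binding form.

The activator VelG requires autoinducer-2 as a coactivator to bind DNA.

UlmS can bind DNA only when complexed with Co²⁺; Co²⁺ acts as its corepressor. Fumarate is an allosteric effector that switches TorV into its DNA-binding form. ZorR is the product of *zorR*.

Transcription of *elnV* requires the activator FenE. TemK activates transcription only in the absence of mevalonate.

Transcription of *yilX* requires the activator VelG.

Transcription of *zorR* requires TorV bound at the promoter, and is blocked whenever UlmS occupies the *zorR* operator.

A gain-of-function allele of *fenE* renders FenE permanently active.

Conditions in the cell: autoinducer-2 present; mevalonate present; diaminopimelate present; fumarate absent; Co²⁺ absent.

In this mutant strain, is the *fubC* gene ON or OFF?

FenE is constitutively active in this strain.
No repressor is bound and FenE is active, so *elnV* is transcribed.
So ElnV is produced and active.
Mevalonate is present, so TemK is inactive.
Fumarate is absent, so TorV is inactive.
Co²⁺ is absent, so UlmS is inactive.
Required activator TorV is absent, so *zorR* is not transcribed.
So ZorR is not produced.
Required activator TemK is absent, so *fubC* is not transcribed.

OFF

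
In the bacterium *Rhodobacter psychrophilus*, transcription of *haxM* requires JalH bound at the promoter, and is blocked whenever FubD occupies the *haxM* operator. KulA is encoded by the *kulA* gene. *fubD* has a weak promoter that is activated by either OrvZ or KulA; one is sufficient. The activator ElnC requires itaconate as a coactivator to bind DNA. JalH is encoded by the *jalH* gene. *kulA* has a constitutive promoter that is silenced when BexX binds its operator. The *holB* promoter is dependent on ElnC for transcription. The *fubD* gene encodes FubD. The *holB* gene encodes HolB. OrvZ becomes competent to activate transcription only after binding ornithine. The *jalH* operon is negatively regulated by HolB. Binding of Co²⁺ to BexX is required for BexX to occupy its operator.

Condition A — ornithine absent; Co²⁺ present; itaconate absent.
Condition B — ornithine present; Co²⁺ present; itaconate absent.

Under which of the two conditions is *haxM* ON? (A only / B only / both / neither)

A only

Condition A:
Ornithine is absent, so OrvZ is inactive.
Co²⁺ is present, so BexX is active.
With repressor BexX bound, *kulA* is not transcribed.
So KulA is not produced.
No activator is available at the *fubD* promoter, so *fubD* is not transcribed.
So FubD is not produced.
Itaconate is absent, so ElnC is inactive.
Required activator ElnC is absent, so *holB* is not transcribed.
So HolB is not produced.
With no repressor bound, *jalH* is transcribed.
So JalH is produced and active.
No repressor is bound and JalH is active, so *haxM* is transcribed.
→ *haxM* is ON in A.
Condition B:
Ornithine is present, so OrvZ is active.
Co²⁺ is present, so BexX is active.
With repressor BexX bound, *kulA* is not transcribed.
So KulA is not produced.
Activator OrvZ is present, so *fubD* is transcribed.
So FubD is produced and active.
Itaconate is absent, so ElnC is inactive.
Required activator ElnC is absent, so *holB* is not transcribed.
So HolB is not produced.
With no repressor bound, *jalH* is transcribed.
So JalH is produced and active.
With repressor FubD bound, *haxM* is not transcribed.
→ *haxM* is OFF in B.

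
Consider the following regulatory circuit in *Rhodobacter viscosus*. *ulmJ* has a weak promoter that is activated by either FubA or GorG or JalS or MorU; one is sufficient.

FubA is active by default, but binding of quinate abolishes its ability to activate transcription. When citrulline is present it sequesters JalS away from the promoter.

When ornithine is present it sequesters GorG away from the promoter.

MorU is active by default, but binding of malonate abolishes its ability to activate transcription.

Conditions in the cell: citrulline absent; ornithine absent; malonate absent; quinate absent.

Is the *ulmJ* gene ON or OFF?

ON

Quinate is absent, so FubA is active.
Ornithine is absent, so GorG is active.
Citrulline is absent, so JalS is active.
Malonate is absent, so MorU is active.
Activator FubA is present, so *ulmJ* is transcribed.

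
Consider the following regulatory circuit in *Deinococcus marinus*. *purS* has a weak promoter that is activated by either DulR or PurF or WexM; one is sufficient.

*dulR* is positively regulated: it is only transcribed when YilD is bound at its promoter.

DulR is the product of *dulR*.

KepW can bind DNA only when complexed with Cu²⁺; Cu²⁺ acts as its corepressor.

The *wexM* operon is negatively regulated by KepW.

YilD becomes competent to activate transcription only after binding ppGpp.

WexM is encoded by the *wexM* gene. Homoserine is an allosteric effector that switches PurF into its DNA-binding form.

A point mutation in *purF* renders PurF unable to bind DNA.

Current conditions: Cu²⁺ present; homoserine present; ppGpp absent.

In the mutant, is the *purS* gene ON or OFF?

OFF

ppGpp is absent, so YilD is inactive.
Required activator YilD is absent, so *dulR* is not transcribed.
So DulR is not produced.
PurF is non-functional in this strain, so it has no effect.
Cu²⁺ is present, so KepW is active.
With repressor KepW bound, *wexM* is not transcribed.
So WexM is not produced.
No activator is available at the *purS* promoter, so *purS* is not transcribed.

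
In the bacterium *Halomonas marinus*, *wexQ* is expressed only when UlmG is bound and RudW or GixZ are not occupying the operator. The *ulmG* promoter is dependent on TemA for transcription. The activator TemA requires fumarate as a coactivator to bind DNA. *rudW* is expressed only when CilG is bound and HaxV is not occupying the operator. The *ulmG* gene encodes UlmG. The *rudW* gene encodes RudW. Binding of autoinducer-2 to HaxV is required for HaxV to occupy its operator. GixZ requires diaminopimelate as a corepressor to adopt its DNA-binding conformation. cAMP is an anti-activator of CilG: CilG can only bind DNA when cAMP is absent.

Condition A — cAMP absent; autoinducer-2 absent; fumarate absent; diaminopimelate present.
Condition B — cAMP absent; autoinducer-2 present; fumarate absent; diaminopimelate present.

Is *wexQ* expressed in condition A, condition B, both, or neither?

Condition A:
cAMP is absent, so CilG is active.
Autoinducer-2 is absent, so HaxV is inactive.
No repressor is bound and CilG is active, so *rudW* is transcribed.
So RudW is produced and active.
Fumarate is absent, so TemA is inactive.
Required activator TemA is absent, so *ulmG* is not transcribed.
So UlmG is not produced.
Diaminopimelate is present, so GixZ is active.
With repressor RudW bound, *wexQ* is not transcribed.
→ *wexQ* is OFF in A.
Condition B:
cAMP is absent, so CilG is active.
Autoinducer-2 is present, so HaxV is active.
With repressor HaxV bound, *rudW* is not transcribed.
So RudW is not produced.
Fumarate is absent, so TemA is inactive.
Required activator TemA is absent, so *ulmG* is not transcribed.
So UlmG is not produced.
Diaminopimelate is present, so GixZ is active.
With repressor GixZ bound, *wexQ* is not transcribed.
→ *wexQ* is OFF in B.

neither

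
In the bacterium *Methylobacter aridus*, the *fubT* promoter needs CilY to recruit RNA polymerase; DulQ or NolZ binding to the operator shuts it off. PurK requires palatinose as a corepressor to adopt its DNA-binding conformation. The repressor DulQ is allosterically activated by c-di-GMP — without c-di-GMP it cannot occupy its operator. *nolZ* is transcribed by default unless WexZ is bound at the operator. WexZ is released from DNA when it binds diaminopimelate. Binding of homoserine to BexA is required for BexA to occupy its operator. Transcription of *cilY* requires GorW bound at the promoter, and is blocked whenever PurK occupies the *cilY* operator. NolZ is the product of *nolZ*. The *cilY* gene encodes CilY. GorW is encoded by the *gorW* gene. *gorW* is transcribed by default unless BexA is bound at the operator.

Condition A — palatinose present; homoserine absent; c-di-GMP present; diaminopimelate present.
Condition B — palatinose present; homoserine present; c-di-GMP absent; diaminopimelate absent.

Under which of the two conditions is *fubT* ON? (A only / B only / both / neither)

Condition A:
Palatinose is present, so PurK is active.
Homoserine is absent, so BexA is inactive.
With no repressor bound, *gorW* is transcribed.
So GorW is produced and active.
With repressor PurK bound, *cilY* is not transcribed.
So CilY is not produced.
c-di-GMP is present, so DulQ is active.
Diaminopimelate is present, so WexZ is inactive.
With no repressor bound, *nolZ* is transcribed.
So NolZ is produced and active.
With repressor DulQ bound, *fubT* is not transcribed.
→ *fubT* is OFF in A.
Condition B:
Palatinose is present, so PurK is active.
Homoserine is present, so BexA is active.
With repressor BexA bound, *gorW* is not transcribed.
So GorW is not produced.
With repressor PurK bound, *cilY* is not transcribed.
So CilY is not produced.
c-di-GMP is absent, so DulQ is inactive.
Diaminopimelate is absent, so WexZ is active.
With repressor WexZ bound, *nolZ* is not transcribed.
So NolZ is not produced.
Required activator CilY is absent, so *fubT* is not transcribed.
→ *fubT* is OFF in B.

neither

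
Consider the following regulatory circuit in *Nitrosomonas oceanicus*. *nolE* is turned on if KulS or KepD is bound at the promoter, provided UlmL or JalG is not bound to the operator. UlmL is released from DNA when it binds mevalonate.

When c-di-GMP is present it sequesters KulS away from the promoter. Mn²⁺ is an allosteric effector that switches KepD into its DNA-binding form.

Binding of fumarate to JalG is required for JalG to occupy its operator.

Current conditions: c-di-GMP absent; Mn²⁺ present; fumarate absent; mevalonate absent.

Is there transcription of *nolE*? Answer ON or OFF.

OFF

Mevalonate is absent, so UlmL is active.
c-di-GMP is absent, so KulS is active.
Mn²⁺ is present, so KepD is active.
Fumarate is absent, so JalG is inactive.
With repressor UlmL bound, *nolE* is not transcribed.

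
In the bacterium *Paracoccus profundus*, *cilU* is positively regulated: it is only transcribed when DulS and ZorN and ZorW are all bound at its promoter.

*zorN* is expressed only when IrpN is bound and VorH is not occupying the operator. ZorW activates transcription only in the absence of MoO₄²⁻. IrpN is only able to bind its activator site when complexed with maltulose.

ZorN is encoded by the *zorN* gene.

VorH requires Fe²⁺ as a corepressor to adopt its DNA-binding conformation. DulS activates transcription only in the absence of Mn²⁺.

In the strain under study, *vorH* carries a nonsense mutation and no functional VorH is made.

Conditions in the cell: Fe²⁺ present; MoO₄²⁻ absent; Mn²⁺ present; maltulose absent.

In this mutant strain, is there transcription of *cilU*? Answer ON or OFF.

OFF

Mn²⁺ is present, so DulS is inactive.
VorH is non-functional in this strain, so it has no effect.
Maltulose is absent, so IrpN is inactive.
Required activator IrpN is absent, so *zorN* is not transcribed.
So ZorN is not produced.
MoO₄²⁻ is absent, so ZorW is active.
Required activator DulS is absent, so *cilU* is not transcribed.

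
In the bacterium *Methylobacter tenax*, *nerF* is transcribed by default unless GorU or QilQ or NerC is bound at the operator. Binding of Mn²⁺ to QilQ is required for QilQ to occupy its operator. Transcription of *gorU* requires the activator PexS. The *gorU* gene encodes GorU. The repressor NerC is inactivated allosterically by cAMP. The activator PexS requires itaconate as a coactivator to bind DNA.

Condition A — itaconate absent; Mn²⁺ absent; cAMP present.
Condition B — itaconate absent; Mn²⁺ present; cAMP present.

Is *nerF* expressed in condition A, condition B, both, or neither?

A only

Condition A:
Itaconate is absent, so PexS is inactive.
Required activator PexS is absent, so *gorU* is not transcribed.
So GorU is not produced.
Mn²⁺ is absent, so QilQ is inactive.
cAMP is present, so NerC is inactive.
With no repressor bound, *nerF* is transcribed.
→ *nerF* is ON in A.
Condition B:
Itaconate is absent, so PexS is inactive.
Required activator PexS is absent, so *gorU* is not transcribed.
So GorU is not produced.
Mn²⁺ is present, so QilQ is active.
cAMP is present, so NerC is inactive.
With repressor QilQ bound, *nerF* is not transcribed.
→ *nerF* is OFF in B.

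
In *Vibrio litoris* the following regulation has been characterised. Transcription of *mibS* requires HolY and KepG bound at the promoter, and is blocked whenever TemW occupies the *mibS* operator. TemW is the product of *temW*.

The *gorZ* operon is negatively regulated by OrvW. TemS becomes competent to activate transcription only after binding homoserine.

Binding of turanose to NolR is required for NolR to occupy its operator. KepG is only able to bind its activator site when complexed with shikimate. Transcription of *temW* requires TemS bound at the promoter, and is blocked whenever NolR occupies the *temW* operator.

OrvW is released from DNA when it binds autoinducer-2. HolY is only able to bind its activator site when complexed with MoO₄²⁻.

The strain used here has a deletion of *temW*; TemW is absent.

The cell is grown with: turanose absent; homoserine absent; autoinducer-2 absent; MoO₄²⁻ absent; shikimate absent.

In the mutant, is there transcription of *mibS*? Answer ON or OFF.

OFF

TemW is non-functional in this strain, so it has no effect.
MoO₄²⁻ is absent, so HolY is inactive.
Shikimate is absent, so KepG is inactive.
Required activator HolY is absent, so *mibS* is not transcribed.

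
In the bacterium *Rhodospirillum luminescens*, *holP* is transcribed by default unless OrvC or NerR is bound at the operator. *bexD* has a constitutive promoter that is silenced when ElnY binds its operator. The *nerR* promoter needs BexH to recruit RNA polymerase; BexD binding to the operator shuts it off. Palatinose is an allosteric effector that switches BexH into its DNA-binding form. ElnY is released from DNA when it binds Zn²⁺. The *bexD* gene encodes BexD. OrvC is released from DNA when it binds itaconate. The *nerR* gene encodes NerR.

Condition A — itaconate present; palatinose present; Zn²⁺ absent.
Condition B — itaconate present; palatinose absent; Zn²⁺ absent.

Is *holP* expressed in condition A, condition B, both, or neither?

Condition A:
Itaconate is present, so OrvC is inactive.
Palatinose is present, so BexH is active.
Zn²⁺ is absent, so ElnY is active.
With repressor ElnY bound, *bexD* is not transcribed.
So BexD is not produced.
No repressor is bound and BexH is active, so *nerR* is transcribed.
So NerR is produced and active.
With repressor NerR bound, *holP* is not transcribed.
→ *holP* is OFF in A.
Condition B:
Itaconate is present, so OrvC is inactive.
Palatinose is absent, so BexH is inactive.
Zn²⁺ is absent, so ElnY is active.
With repressor ElnY bound, *bexD* is not transcribed.
So BexD is not produced.
Required activator BexH is absent, so *nerR* is not transcribed.
So NerR is not produced.
With no repressor bound, *holP* is transcribed.
→ *holP* is ON in B.

B only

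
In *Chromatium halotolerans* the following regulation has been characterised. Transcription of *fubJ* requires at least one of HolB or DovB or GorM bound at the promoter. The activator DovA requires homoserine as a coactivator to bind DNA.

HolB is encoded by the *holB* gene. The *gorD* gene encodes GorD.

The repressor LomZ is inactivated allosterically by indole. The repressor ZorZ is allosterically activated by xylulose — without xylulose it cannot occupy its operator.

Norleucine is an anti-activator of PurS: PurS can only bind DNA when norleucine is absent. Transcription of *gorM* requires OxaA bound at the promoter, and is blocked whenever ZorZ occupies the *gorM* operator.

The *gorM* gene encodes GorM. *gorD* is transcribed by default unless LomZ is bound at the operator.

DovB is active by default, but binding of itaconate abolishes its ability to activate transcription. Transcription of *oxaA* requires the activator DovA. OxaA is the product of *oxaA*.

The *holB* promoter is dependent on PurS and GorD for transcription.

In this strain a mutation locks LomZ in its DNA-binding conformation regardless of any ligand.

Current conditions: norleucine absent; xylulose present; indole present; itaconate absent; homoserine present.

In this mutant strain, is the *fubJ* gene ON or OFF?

Norleucine is absent, so PurS is active.
LomZ is constitutively active in this strain.
With repressor LomZ bound, *gorD* is not transcribed.
So GorD is not produced.
Required activator GorD is absent, so *holB* is not transcribed.
So HolB is not produced.
Itaconate is absent, so DovB is active.
Xylulose is present, so ZorZ is active.
Homoserine is present, so DovA is active.
No repressor is bound and DovA is active, so *oxaA* is transcribed.
So OxaA is produced and active.
With repressor ZorZ bound, *gorM* is not transcribed.
So GorM is not produced.
Activator DovB is present, so *fubJ* is transcribed.

ON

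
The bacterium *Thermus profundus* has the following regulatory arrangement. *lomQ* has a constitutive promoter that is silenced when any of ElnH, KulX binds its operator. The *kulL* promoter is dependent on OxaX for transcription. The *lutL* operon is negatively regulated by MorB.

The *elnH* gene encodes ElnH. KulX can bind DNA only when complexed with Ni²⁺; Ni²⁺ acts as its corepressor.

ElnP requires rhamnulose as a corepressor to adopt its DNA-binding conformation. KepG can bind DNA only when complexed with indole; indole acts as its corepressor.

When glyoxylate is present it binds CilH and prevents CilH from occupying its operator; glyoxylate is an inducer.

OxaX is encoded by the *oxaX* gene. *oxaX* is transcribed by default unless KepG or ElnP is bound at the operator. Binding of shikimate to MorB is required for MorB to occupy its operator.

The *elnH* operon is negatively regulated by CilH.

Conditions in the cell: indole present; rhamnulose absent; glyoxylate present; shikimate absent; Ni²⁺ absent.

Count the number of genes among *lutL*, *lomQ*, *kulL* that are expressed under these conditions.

1

Shikimate is absent, so MorB is inactive.
With no repressor bound, *lutL* is transcribed.
→ *lutL* is ON.
Glyoxylate is present, so CilH is inactive.
With no repressor bound, *elnH* is transcribed.
So ElnH is produced and active.
Ni²⁺ is absent, so KulX is inactive.
With repressor ElnH bound, *lomQ* is not transcribed.
→ *lomQ* is OFF.
Indole is present, so KepG is active.
Rhamnulose is absent, so ElnP is inactive.
With repressor KepG bound, *oxaX* is not transcribed.
So OxaX is not produced.
Required activator OxaX is absent, so *kulL* is not transcribed.
→ *kulL* is OFF.
1 of the 3 genes is transcribed.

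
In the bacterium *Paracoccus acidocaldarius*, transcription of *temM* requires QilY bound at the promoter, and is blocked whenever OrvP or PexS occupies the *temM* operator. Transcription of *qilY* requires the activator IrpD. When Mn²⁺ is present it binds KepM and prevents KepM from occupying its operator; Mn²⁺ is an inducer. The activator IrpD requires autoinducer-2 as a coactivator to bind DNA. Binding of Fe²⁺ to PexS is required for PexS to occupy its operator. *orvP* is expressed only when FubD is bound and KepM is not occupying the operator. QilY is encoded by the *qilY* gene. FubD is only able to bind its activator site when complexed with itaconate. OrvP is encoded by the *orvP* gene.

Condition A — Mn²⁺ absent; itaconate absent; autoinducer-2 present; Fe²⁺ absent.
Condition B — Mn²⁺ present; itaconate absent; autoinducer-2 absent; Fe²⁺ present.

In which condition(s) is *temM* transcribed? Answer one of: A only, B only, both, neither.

A only

Condition A:
Mn²⁺ is absent, so KepM is active.
Itaconate is absent, so FubD is inactive.
With repressor KepM bound, *orvP* is not transcribed.
So OrvP is not produced.
Autoinducer-2 is present, so IrpD is active.
No repressor is bound and IrpD is active, so *qilY* is transcribed.
So QilY is produced and active.
Fe²⁺ is absent, so PexS is inactive.
No repressor is bound and QilY is active, so *temM* is transcribed.
→ *temM* is ON in A.
Condition B:
Mn²⁺ is present, so KepM is inactive.
Itaconate is absent, so FubD is inactive.
Required activator FubD is absent, so *orvP* is not transcribed.
So OrvP is not produced.
Autoinducer-2 is absent, so IrpD is inactive.
Required activator IrpD is absent, so *qilY* is not transcribed.
So QilY is not produced.
Fe²⁺ is present, so PexS is active.
With repressor PexS bound, *temM* is not transcribed.
→ *temM* is OFF in B.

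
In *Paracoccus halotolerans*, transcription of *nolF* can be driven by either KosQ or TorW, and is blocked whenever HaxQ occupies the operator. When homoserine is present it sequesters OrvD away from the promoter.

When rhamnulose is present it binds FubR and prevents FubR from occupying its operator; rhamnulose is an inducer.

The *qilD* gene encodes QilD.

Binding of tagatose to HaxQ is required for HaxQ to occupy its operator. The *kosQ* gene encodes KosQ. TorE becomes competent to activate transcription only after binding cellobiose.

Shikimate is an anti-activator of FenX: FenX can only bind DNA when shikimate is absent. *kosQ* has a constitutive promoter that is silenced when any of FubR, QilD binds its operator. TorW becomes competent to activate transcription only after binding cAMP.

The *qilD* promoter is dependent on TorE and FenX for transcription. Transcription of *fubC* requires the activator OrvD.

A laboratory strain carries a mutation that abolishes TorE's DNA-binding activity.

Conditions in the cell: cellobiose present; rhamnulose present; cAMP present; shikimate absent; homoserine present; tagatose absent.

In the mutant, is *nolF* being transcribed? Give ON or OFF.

Rhamnulose is present, so FubR is inactive.
TorE is non-functional in this strain, so it has no effect.
Shikimate is absent, so FenX is active.
Required activator TorE is absent, so *qilD* is not transcribed.
So QilD is not produced.
With no repressor bound, *kosQ* is transcribed.
So KosQ is produced and active.
Tagatose is absent, so HaxQ is inactive.
cAMP is present, so TorW is active.
Activator KosQ is present, so *nolF* is transcribed.

ON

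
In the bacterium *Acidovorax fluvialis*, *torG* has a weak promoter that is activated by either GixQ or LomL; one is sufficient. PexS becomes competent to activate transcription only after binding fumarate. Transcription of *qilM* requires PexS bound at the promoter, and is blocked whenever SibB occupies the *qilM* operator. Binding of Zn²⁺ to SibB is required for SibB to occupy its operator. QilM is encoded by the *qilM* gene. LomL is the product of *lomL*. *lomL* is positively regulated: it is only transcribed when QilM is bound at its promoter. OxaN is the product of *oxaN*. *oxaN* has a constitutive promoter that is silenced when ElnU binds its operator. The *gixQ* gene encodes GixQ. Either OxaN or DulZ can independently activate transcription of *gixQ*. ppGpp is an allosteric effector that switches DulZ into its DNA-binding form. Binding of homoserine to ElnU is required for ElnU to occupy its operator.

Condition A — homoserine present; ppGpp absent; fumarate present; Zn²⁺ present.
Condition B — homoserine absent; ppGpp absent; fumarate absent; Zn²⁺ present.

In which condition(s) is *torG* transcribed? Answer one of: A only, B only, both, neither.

Condition A:
Homoserine is present, so ElnU is active.
With repressor ElnU bound, *oxaN* is not transcribed.
So OxaN is not produced.
ppGpp is absent, so DulZ is inactive.
No activator is available at the *gixQ* promoter, so *gixQ* is not transcribed.
So GixQ is not produced.
Fumarate is present, so PexS is active.
Zn²⁺ is present, so SibB is active.
With repressor SibB bound, *qilM* is not transcribed.
So QilM is not produced.
Required activator QilM is absent, so *lomL* is not transcribed.
So LomL is not produced.
No activator is available at the *torG* promoter, so *torG* is not transcribed.
→ *torG* is OFF in A.
Condition B:
Homoserine is absent, so ElnU is inactive.
With no repressor bound, *oxaN* is transcribed.
So OxaN is produced and active.
ppGpp is absent, so DulZ is inactive.
Activator OxaN is present, so *gixQ* is transcribed.
So GixQ is produced and active.
Fumarate is absent, so PexS is inactive.
Zn²⁺ is present, so SibB is active.
With repressor SibB bound, *qilM* is not transcribed.
So QilM is not produced.
Required activator QilM is absent, so *lomL* is not transcribed.
So LomL is not produced.
Activator GixQ is present, so *torG* is transcribed.
→ *torG* is ON in B.

B only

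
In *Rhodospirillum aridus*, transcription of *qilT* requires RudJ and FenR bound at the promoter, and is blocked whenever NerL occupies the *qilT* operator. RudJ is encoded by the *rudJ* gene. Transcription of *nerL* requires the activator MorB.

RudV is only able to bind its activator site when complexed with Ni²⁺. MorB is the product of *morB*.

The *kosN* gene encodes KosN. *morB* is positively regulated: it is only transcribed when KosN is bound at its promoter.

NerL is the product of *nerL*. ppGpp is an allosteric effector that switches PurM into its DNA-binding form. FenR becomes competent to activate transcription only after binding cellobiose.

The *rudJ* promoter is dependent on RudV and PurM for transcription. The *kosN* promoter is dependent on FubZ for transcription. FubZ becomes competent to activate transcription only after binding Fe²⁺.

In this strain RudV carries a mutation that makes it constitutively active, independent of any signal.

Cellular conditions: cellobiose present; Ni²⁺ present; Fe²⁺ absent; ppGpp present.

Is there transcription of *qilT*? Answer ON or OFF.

ON

Fe²⁺ is absent, so FubZ is inactive.
Required activator FubZ is absent, so *kosN* is not transcribed.
So KosN is not produced.
Required activator KosN is absent, so *morB* is not transcribed.
So MorB is not produced.
Required activator MorB is absent, so *nerL* is not transcribed.
So NerL is not produced.
RudV is constitutively active in this strain.
ppGpp is present, so PurM is active.
No repressor is bound and RudV and PurM are active, so *rudJ* is transcribed.
So RudJ is produced and active.
Cellobiose is present, so FenR is active.
No repressor is bound and RudJ and FenR are active, so *qilT* is transcribed.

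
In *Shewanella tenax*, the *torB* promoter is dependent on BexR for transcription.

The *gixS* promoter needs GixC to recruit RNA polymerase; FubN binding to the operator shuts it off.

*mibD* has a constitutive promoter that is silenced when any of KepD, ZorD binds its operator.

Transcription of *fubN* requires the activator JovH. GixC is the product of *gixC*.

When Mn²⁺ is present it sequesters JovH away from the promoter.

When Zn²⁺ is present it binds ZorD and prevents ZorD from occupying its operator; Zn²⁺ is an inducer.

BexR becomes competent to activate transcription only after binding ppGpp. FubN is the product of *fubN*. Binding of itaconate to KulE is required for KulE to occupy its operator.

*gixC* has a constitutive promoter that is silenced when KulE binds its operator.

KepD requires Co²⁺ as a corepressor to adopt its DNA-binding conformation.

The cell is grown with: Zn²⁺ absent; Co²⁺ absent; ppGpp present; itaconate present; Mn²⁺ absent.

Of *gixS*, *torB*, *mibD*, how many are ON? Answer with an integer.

Itaconate is present, so KulE is active.
With repressor KulE bound, *gixC* is not transcribed.
So GixC is not produced.
Mn²⁺ is absent, so JovH is active.
No repressor is bound and JovH is active, so *fubN* is transcribed.
So FubN is produced and active.
With repressor FubN bound, *gixS* is not transcribed.
→ *gixS* is OFF.
ppGpp is present, so BexR is active.
No repressor is bound and BexR is active, so *torB* is transcribed.
→ *torB* is ON.
Co²⁺ is absent, so KepD is inactive.
Zn²⁺ is absent, so ZorD is active.
With repressor ZorD bound, *mibD* is not transcribed.
→ *mibD* is OFF.
1 of the 3 genes is transcribed.

1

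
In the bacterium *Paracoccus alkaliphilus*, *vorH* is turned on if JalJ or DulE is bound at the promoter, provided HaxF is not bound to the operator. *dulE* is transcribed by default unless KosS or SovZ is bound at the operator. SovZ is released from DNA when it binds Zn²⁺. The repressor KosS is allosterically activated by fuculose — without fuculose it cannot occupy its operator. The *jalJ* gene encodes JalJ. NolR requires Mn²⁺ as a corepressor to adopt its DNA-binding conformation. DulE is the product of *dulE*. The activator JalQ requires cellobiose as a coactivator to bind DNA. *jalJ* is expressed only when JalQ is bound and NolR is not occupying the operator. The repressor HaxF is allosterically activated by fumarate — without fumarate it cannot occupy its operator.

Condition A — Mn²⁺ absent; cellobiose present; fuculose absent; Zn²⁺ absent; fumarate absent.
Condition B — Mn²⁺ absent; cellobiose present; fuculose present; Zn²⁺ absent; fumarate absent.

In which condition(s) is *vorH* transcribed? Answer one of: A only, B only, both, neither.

both

Condition A:
Mn²⁺ is absent, so NolR is inactive.
Cellobiose is present, so JalQ is active.
No repressor is bound and JalQ is active, so *jalJ* is transcribed.
So JalJ is produced and active.
Fuculose is absent, so KosS is inactive.
Zn²⁺ is absent, so SovZ is active.
With repressor SovZ bound, *dulE* is not transcribed.
So DulE is not produced.
Fumarate is absent, so HaxF is inactive.
Activator JalJ is present, so *vorH* is transcribed.
→ *vorH* is ON in A.
Condition B:
Mn²⁺ is absent, so NolR is inactive.
Cellobiose is present, so JalQ is active.
No repressor is bound and JalQ is active, so *jalJ* is transcribed.
So JalJ is produced and active.
Fuculose is present, so KosS is active.
Zn²⁺ is absent, so SovZ is active.
With repressor KosS bound, *dulE* is not transcribed.
So DulE is not produced.
Fumarate is absent, so HaxF is inactive.
Activator JalJ is present, so *vorH* is transcribed.
→ *vorH* is ON in B.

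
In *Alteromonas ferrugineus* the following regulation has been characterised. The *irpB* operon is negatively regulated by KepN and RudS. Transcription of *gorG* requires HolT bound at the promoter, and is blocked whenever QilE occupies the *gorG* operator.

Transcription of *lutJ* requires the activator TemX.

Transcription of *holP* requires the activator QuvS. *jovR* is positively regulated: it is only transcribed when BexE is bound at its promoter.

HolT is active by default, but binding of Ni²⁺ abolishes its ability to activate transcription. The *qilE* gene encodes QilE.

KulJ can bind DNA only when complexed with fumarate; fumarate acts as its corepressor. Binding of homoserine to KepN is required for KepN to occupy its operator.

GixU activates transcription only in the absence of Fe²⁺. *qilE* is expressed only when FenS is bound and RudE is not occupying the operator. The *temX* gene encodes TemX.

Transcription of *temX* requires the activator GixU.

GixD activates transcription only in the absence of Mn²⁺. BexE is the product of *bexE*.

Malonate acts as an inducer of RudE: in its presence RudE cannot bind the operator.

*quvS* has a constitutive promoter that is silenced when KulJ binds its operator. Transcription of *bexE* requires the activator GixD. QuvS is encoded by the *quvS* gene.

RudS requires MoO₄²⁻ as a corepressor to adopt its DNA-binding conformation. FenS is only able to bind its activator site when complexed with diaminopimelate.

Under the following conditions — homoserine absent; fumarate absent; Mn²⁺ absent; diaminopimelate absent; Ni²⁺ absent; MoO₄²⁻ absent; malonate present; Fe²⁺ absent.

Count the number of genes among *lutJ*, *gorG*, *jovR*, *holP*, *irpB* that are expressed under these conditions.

5

Fe²⁺ is absent, so GixU is active.
No repressor is bound and GixU is active, so *temX* is transcribed.
So TemX is produced and active.
No repressor is bound and TemX is active, so *lutJ* is transcribed.
→ *lutJ* is ON.
Diaminopimelate is absent, so FenS is inactive.
Malonate is present, so RudE is inactive.
Required activator FenS is absent, so *qilE* is not transcribed.
So QilE is not produced.
Ni²⁺ is absent, so HolT is active.
No repressor is bound and HolT is active, so *gorG* is transcribed.
→ *gorG* is ON.
Mn²⁺ is absent, so GixD is active.
No repressor is bound and GixD is active, so *bexE* is transcribed.
So BexE is produced and active.
No repressor is bound and BexE is active, so *jovR* is transcribed.
→ *jovR* is ON.
Fumarate is absent, so KulJ is inactive.
With no repressor bound, *quvS* is transcribed.
So QuvS is produced and active.
No repressor is bound and QuvS is active, so *holP* is transcribed.
→ *holP* is ON.
Homoserine is absent, so KepN is inactive.
MoO₄²⁻ is absent, so RudS is inactive.
With no repressor bound, *irpB* is transcribed.
→ *irpB* is ON.
5 of the 5 genes are transcribed.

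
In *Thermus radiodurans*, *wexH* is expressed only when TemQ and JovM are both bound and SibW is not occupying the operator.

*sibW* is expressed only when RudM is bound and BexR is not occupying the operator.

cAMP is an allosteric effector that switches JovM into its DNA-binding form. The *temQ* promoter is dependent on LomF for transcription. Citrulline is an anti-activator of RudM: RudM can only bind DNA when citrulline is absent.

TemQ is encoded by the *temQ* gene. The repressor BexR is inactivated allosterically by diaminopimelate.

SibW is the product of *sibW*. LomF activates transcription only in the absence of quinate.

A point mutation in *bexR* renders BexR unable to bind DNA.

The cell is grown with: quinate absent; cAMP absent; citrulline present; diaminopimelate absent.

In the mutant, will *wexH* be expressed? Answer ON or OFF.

OFF

Quinate is absent, so LomF is active.
No repressor is bound and LomF is active, so *temQ* is transcribed.
So TemQ is produced and active.
Citrulline is present, so RudM is inactive.
BexR is non-functional in this strain, so it has no effect.
Required activator RudM is absent, so *sibW* is not transcribed.
So SibW is not produced.
cAMP is absent, so JovM is inactive.
Required activator JovM is absent, so *wexH* is not transcribed.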